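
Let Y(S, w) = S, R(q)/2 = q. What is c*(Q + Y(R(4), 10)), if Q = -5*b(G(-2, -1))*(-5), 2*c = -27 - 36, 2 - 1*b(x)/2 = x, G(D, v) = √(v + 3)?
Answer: -3402 + 1575*√2 ≈ -1174.6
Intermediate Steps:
G(D, v) = √(3 + v)
b(x) = 4 - 2*x
R(q) = 2*q
c = -63/2 (c = (-27 - 36)/2 = (½)*(-63) = -63/2 ≈ -31.500)
Q = 100 - 50*√2 (Q = -5*(4 - 2*√(3 - 1))*(-5) = -5*(4 - 2*√2)*(-5) = (-20 + 10*√2)*(-5) = 100 - 50*√2 ≈ 29.289)
c*(Q + Y(R(4), 10)) = -63*((100 - 50*√2) + 2*4)/2 = -63*((100 - 50*√2) + 8)/2 = -63*(108 - 50*√2)/2 = -3402 + 1575*√2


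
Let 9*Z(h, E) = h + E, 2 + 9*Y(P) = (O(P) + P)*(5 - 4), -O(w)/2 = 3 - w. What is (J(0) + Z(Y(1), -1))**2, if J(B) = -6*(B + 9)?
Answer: 19254544/6561 ≈ 2934.7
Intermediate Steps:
J(B) = -54 - 6*B (J(B) = -6*(9 + B) = -54 - 6*B)
O(w) = -6 + 2*w (O(w) = -2*(3 - w) = -6 + 2*w)
Y(P) = -8/9 + P/3 (Y(P) = -2/9 + (((-6 + 2*P) + P)*(5 - 4))/9 = -2/9 + ((-6 + 3*P)*1)/9 = -2/9 + (-6 + 3*P)/9 = -2/9 + (-2/3 + P/3) = -8/9 + P/3)
Z(h, E) = E/9 + h/9 (Z(h, E) = (h + E)/9 = (E + h)/9 = E/9 + h/9)
(J(0) + Z(Y(1), -1))**2 = ((-54 - 6*0) + ((1/9)*(-1) + (-8/9 + (1/3)*1)/9))**2 = ((-54 + 0) + (-1/9 + (-8/9 + 1/3)/9))**2 = (-54 + (-1/9 + (1/9)*(-5/9)))**2 = (-54 + (-1/9 - 5/81))**2 = (-54 - 14/81)**2 = (-4388/81)**2 = 19254544/6561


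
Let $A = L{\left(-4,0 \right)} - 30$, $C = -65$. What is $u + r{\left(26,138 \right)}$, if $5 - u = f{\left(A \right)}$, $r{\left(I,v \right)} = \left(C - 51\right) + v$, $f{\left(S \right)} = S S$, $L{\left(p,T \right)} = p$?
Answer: $-1129$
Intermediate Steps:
$A = -34$ ($A = -4 - 30 = -34$)
$f{\left(S \right)} = S^{2}$
$r{\left(I,v \right)} = -116 + v$ ($r{\left(I,v \right)} = \left(-65 - 51\right) + v = -116 + v$)
$u = -1151$ ($u = 5 - \left(-34\right)^{2} = 5 - 1156 = -1151$)
$u + r{\left(26,138 \right)} = -1151 + \left(-116 + 138\right) = -1151 + 22 = -1129$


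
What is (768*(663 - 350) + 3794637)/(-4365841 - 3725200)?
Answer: -4035021/8091041 ≈ -0.49870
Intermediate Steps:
(768*(663 - 350) + 3794637)/(-4365841 - 3725200) = (768*313 + 3794637)/(-8091041) = (240384 + 3794637)*(-1/8091041) = 4035021*(-1/8091041) = -4035021/8091041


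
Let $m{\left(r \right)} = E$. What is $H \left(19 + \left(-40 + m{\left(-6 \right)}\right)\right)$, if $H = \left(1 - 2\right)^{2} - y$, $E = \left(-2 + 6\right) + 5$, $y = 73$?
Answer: $864$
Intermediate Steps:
$E = 9$ ($E = 4 + 5 = 9$)
$m{\left(r \right)} = 9$
$H = -72$ ($H = \left(1 - 2\right)^{2} - 73 = \left(-1\right)^{2} - 73 = 1 - 73 = -72$)
$H \left(19 + \left(-40 + m{\left(-6 \right)}\right)\right) = - 72 \left(19 + \left(-40 + 9\right)\right) = - 72 \left(19 - 31\right) = \left(-72\right) \left(-12\right) = 864$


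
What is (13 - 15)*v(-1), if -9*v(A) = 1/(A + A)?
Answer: -⅑ ≈ -0.11111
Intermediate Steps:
v(A) = -1/(18*A) (v(A) = -1/(9*(A + A)) = -1/(2*A)/9 = -1/(18*A))
(13 - 15)*v(-1) = (13 - 15)*(-1/18/(-1)) = -(-1)*(-1)/9 = -2*1/18 = -⅑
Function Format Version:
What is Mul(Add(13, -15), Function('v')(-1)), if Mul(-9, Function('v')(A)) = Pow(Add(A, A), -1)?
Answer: Rational(-1, 9) ≈ -0.11111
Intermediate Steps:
Function('v')(A) = Mul(Rational(-1, 18), Pow(A, -1)) (Function('v')(A) = Mul(Rational(-1, 9), Pow(Add(A, A), -1)) = Mul(Rational(-1, 9), Pow(Mul(2, A), -1)) = Mul(Rational(-1, 9), Mul(Rational(1, 2), Pow(A, -1))) = Mul(Rational(-1, 18), Pow(A, -1)))
Mul(Add(13, -15), Function('v')(-1)) = Mul(Add(13, -15), Mul(Rational(-1, 18), Pow(-1, -1))) = Mul(-2, Mul(Rational(-1, 18), -1)) = Mul(-2, Rational(1, 18)) = Rational(-1, 9)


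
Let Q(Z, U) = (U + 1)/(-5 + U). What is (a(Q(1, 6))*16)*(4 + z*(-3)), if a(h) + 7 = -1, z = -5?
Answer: -2432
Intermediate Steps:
Q(Z, U) = (1 + U)/(-5 + U)
a(h) = -8 (a(h) = -7 - 1 = -8)
(a(Q(1, 6))*16)*(4 + z*(-3)) = (-8*16)*(4 - 5*(-3)) = -128*(4 + 15) = -128*19 = -2432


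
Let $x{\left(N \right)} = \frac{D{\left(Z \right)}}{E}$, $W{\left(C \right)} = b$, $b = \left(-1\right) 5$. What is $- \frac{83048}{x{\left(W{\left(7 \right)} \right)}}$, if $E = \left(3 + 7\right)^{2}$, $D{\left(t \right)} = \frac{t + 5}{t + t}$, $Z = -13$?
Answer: $-26990600$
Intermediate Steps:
$D{\left(t \right)} = \frac{5 + t}{2 t}$
$b = -5$
$W{\left(C \right)} = -5$
$E = 100$ ($E = 10^{2} = 100$)
$x{\left(N \right)} = \frac{1}{325}$ ($x{\left(N \right)} = \frac{\frac{1}{2} \frac{1}{-13} \left(5 - 13\right)}{100} = \frac{1}{2} \left(- \frac{1}{13}\right) \left(-8\right) \frac{1}{100} = \frac{4}{13} \cdot \frac{1}{100} = \frac{1}{325}$)
$- \frac{83048}{x{\left(W{\left(7 \right)} \right)}} = - 83048 \frac{1}{\frac{1}{325}} = \left(-83048\right) 325 = -26990600$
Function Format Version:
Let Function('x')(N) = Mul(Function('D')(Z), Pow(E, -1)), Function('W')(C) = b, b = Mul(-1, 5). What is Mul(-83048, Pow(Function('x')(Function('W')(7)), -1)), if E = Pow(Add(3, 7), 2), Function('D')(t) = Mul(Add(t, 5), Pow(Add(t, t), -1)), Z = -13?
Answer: -26990600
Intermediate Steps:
Function('D')(t) = Mul(Rational(1, 2), Pow(t, -1), Add(5, t)) (Function('D')(t) = Mul(Add(5, t), Pow(Mul(2, t), -1)) = Mul(Add(5, t), Mul(Rational(1, 2), Pow(t, -1))) = Mul(Rational(1, 2), Pow(t, -1), Add(5, t)))
b = -5
Function('W')(C) = -5
E = 100 (E = Pow(10, 2) = 100)
Function('x')(N) = Rational(1, 325) (Function('x')(N) = Mul(Mul(Rational(1, 2), Pow(-13, -1), Add(5, -13)), Pow(100, -1)) = Mul(Mul(Rational(1, 2), Rational(-1, 13), -8), Rational(1, 100)) = Mul(Rational(4, 13), Rational(1, 100)) = Rational(1, 325))
Mul(-83048, Pow(Function('x')(Function('W')(7)), -1)) = Mul(-83048, Pow(Rational(1, 325), -1)) = Mul(-83048, 325) = -26990600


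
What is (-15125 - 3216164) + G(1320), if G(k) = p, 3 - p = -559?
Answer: -3230727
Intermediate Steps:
p = 562 (p = 3 - 1*(-559) = 3 + 559 = 562)
G(k) = 562
(-15125 - 3216164) + G(1320) = (-15125 - 3216164) + 562 = -3231289 + 562 = -3230727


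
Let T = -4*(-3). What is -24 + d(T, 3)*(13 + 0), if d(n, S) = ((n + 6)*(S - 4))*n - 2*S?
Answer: -2910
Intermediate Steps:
T = 12
d(n, S) = -2*S + n*(-4 + S)*(6 + n) (d(n, S) = ((6 + n)*(-4 + S))*n - 2*S = ((-4 + S)*(6 + n))*n - 2*S = n*(-4 + S)*(6 + n) - 2*S = -2*S + n*(-4 + S)*(6 + n))
-24 + d(T, 3)*(13 + 0) = -24 + (-24*12 - 4*12**2 - 2*3 + 3*12**2 + 6*3*12)*(13 + 0) = -24 + (-288 - 4*144 - 6 + 3*144 + 216)*13 = -24 + (-288 - 576 - 6 + 432 + 216)*13 = -24 - 222*13 = -24 - 2886 = -2910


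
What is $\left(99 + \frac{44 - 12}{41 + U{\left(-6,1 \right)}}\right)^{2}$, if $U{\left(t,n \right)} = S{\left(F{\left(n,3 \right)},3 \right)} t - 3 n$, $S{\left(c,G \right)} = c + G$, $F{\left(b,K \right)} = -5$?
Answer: $\frac{6205081}{625} \approx 9928.1$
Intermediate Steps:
$S{\left(c,G \right)} = G + c$
$U{\left(t,n \right)} = - 3 n - 2 t$ ($U{\left(t,n \right)} = \left(3 - 5\right) t - 3 n = - 2 t - 3 n = - 3 n - 2 t$)
$\left(99 + \frac{44 - 12}{41 + U{\left(-6,1 \right)}}\right)^{2} = \left(99 + \frac{44 - 12}{41 - -9}\right)^{2} = \left(99 + \frac{32}{41 + \left(-3 + 12\right)}\right)^{2} = \left(99 + \frac{32}{41 + 9}\right)^{2} = \left(99 + \frac{32}{50}\right)^{2} = \left(99 + 32 \cdot \frac{1}{50}\right)^{2} = \left(99 + \frac{16}{25}\right)^{2} = \left(\frac{2491}{25}\right)^{2} = \frac{6205081}{625}$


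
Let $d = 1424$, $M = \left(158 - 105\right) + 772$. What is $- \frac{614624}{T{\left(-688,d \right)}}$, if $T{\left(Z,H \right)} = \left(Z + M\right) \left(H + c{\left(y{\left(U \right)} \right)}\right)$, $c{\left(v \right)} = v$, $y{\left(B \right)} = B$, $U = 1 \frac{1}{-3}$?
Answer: $- \frac{1843872}{585127} \approx -3.1512$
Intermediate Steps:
$M = 825$ ($M = 53 + 772 = 825$)
$U = - \frac{1}{3}$ ($U = 1 \left(- \frac{1}{3}\right) = - \frac{1}{3} \approx -0.33333$)
$T{\left(Z,H \right)} = \left(825 + Z\right) \left(- \frac{1}{3} + H\right)$ ($T{\left(Z,H \right)} = \left(Z + 825\right) \left(H - \frac{1}{3}\right) = \left(825 + Z\right) \left(- \frac{1}{3} + H\right)$)
$- \frac{614624}{T{\left(-688,d \right)}} = - \frac{614624}{-275 + 825 \cdot 1424 - - \frac{688}{3} + 1424 \left(-688\right)} = - \frac{614624}{-275 + 1174800 + \frac{688}{3} - 979712} = - \frac{614624}{\frac{585127}{3}} = \left(-614624\right) \frac{3}{585127} = - \frac{1843872}{585127}$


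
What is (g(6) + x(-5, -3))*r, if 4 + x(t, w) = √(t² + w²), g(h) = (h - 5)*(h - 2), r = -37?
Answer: -37*√34 ≈ -215.75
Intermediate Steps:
g(h) = (-5 + h)*(-2 + h)
x(t, w) = -4 + √(t² + w²)
(g(6) + x(-5, -3))*r = ((10 + 6² - 7*6) + (-4 + √((-5)² + (-3)²)))*(-37) = ((10 + 36 - 42) + (-4 + √(25 + 9)))*(-37) = (4 + (-4 + √34))*(-37) = √34*(-37) = -37*√34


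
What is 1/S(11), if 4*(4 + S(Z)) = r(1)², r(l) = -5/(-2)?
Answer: -16/39 ≈ -0.41026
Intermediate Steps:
r(l) = 5/2 (r(l) = -5*(-½) = 5/2)
S(Z) = -39/16 (S(Z) = -4 + (5/2)²/4 = -4 + (¼)*(25/4) = -4 + 25/16 = -39/16)
1/S(11) = 1/(-39/16) = -16/39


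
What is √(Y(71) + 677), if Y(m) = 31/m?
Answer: √3414958/71 ≈ 26.028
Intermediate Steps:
√(Y(71) + 677) = √(31/71 + 677) = √(48098/71) = √3414958/71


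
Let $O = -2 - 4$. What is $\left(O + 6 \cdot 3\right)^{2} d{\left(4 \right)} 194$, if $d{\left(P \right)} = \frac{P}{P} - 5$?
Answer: $-111744$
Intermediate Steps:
$O = -6$
$d{\left(P \right)} = -4$ ($d{\left(P \right)} = 1 - 5 = -4$)
$\left(O + 6 \cdot 3\right)^{2} d{\left(4 \right)} 194 = \left(-6 + 6 \cdot 3\right)^{2} \left(-4\right) 194 = \left(-6 + 18\right)^{2} \left(-4\right) 194 = 12^{2} \left(-4\right) 194 = 144 \left(-4\right) 194 = \left(-576\right) 194 = -111744$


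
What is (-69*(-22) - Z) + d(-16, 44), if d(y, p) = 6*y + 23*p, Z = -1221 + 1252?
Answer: 2403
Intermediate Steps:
Z = 31
(-69*(-22) - Z) + d(-16, 44) = (-69*(-22) - 1*31) + (6*(-16) + 23*44) = (1518 - 31) + (-96 + 1012) = 1487 + 916 = 2403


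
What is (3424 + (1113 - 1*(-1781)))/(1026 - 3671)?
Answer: -6318/2645 ≈ -2.3887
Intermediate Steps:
(3424 + (1113 - 1*(-1781)))/(1026 - 3671) = (3424 + (1113 + 1781))/(-2645) = (3424 + 2894)*(-1/2645) = 6318*(-1/2645) = -6318/2645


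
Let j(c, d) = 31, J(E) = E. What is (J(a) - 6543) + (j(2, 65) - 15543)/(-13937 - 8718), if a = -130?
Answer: -151161303/22655 ≈ -6672.3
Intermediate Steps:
(J(a) - 6543) + (j(2, 65) - 15543)/(-13937 - 8718) = (-130 - 6543) + (31 - 15543)/(-13937 - 8718) = -6673 - 15512/(-22655) = -6673 - 15512*(-1/22655) = -6673 + 15512/22655 = -151161303/22655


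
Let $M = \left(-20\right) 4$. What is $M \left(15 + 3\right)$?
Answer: $-1440$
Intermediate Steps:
$M = -80$
$M \left(15 + 3\right) = - 80 \left(15 + 3\right) = \left(-80\right) 18 = -1440$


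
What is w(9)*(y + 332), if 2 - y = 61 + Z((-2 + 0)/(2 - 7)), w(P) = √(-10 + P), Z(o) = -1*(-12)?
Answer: 261*I ≈ 261.0*I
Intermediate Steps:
Z(o) = 12
y = -71 (y = 2 - (61 + 12) = 2 - 1*73 = 2 - 73 = -71)
w(9)*(y + 332) = √(-10 + 9)*(-71 + 332) = √(-1)*261 = I*261 = 261*I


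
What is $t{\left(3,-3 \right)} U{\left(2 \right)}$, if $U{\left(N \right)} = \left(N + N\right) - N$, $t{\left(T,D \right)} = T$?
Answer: $6$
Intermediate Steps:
$U{\left(N \right)} = N$ ($U{\left(N \right)} = 2 N - N = N$)
$t{\left(3,-3 \right)} U{\left(2 \right)} = 3 \cdot 2 = 6$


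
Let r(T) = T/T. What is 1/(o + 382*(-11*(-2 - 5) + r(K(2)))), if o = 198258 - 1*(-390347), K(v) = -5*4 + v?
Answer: 1/618401 ≈ 1.6171e-6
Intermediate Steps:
K(v) = -20 + v
r(T) = 1
o = 588605 (o = 198258 + 390347 = 588605)
1/(o + 382*(-11*(-2 - 5) + r(K(2)))) = 1/(588605 + 382*(-11*(-2 - 5) + 1)) = 1/(588605 + 382*(-11*(-7) + 1)) = 1/(588605 + 382*(77 + 1)) = 1/(588605 + 382*78) = 1/(588605 + 29796) = 1/618401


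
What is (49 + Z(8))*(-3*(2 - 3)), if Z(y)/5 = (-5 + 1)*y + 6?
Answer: -243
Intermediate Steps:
Z(y) = 30 - 20*y (Z(y) = 5*((-5 + 1)*y + 6) = 5*(-4*y + 6) = 5*(6 - 4*y) = 30 - 20*y)
(49 + Z(8))*(-3*(2 - 3)) = (49 + (30 - 20*8))*(-3*(2 - 3)) = (49 + (30 - 160))*(-3*(-1)) = (49 - 130)*3 = -81*3 = -243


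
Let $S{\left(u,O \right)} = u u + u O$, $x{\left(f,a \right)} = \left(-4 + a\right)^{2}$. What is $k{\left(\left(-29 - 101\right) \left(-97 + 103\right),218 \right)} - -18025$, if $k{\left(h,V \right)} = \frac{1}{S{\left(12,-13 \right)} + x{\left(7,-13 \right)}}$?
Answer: $\frac{4992926}{277} \approx 18025.0$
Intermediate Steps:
$S{\left(u,O \right)} = u^{2} + O u$
$k{\left(h,V \right)} = \frac{1}{277}$ ($k{\left(h,V \right)} = \frac{1}{12 \left(-13 + 12\right) + \left(-4 - 13\right)^{2}} = \frac{1}{12 \left(-1\right) + \left(-17\right)^{2}} = \frac{1}{-12 + 289} = \frac{1}{277}$)
$k{\left(\left(-29 - 101\right) \left(-97 + 103\right),218 \right)} - -18025 = \frac{1}{277} - -18025 = \frac{1}{277} + 18025 = \frac{4992926}{277}$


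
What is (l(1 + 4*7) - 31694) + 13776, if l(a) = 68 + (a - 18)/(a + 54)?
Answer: -1481539/83 ≈ -17850.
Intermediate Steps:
l(a) = 68 + (-18 + a)/(54 + a)
(l(1 + 4*7) - 31694) + 13776 = (3*(1218 + 23*(1 + 4*7))/(54 + (1 + 4*7)) - 31694) + 13776 = (3*(1218 + 23*(1 + 28))/(54 + (1 + 28)) - 31694) + 13776 = (3*(1218 + 23*29)/(54 + 29) - 31694) + 13776 = (3*(1218 + 667)/83 - 31694) + 13776 = (3*(1/83)*1885 - 31694) + 13776 = (5655/83 - 31694) + 13776 = -2624947/83 + 13776 = -1481539/83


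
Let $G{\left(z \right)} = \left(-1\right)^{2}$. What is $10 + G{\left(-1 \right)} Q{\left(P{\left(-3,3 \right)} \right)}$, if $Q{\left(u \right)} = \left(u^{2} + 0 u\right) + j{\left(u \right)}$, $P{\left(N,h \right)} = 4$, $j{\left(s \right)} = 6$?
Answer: $32$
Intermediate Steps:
$G{\left(z \right)} = 1$
$Q{\left(u \right)} = 6 + u^{2}$ ($Q{\left(u \right)} = \left(u^{2} + 0 u\right) + 6 = \left(u^{2} + 0\right) + 6 = u^{2} + 6 = 6 + u^{2}$)
$10 + G{\left(-1 \right)} Q{\left(P{\left(-3,3 \right)} \right)} = 10 + 1 \left(6 + 4^{2}\right) = 10 + 1 \left(6 + 16\right) = 10 + 1 \cdot 22 = 10 + 22 = 32$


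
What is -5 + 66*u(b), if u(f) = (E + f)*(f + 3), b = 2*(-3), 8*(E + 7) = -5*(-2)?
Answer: 4643/2 ≈ 2321.5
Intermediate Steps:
E = -23/4 (E = -7 + (-5*(-2))/8 = -7 + (1/8)*10 = -7 + 5/4 = -23/4 ≈ -5.7500)
b = -6
u(f) = (3 + f)*(-23/4 + f) (u(f) = (-23/4 + f)*(f + 3) = (-23/4 + f)*(3 + f) = (3 + f)*(-23/4 + f))
-5 + 66*u(b) = -5 + 66*(-69/4 + (-6)**2 - 11/4*(-6)) = -5 + 66*(-69/4 + 36 + 33/2) = -5 + 66*(141/4) = -5 + 4653/2 = 4643/2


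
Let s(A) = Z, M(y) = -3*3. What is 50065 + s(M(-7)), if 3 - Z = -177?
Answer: 50245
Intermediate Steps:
M(y) = -9
Z = 180 (Z = 3 - 1*(-177) = 3 + 177 = 180)
s(A) = 180
50065 + s(M(-7)) = 50065 + 180 = 50245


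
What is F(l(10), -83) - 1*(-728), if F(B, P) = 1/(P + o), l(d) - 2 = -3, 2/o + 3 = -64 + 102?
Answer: 2113349/2903 ≈ 727.99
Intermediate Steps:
o = 2/35 (o = 2/(-3 + (-64 + 102)) = 2/(-3 + 38) = 2/35 ≈ 0.057143)
l(d) = -1 (l(d) = 2 - 3 = -1)
F(B, P) = 1/(2/35 + P) (F(B, P) = 1/(P + 2/35) = 1/(2/35 + P))
F(l(10), -83) - 1*(-728) = 35/(2 + 35*(-83)) - 1*(-728) = 35/(2 - 2905) + 728 = 35/(-2903) + 728 = 35*(-1/2903) + 728 = -35/2903 + 728 = 2113349/2903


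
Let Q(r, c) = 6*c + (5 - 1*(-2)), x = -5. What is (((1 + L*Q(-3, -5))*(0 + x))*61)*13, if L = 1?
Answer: 87230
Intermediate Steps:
Q(r, c) = 7 + 6*c (Q(r, c) = 6*c + (5 + 2) = 6*c + 7 = 7 + 6*c)
(((1 + L*Q(-3, -5))*(0 + x))*61)*13 = (((1 + 1*(7 + 6*(-5)))*(0 - 5))*61)*13 = (((1 + 1*(7 - 30))*(-5))*61)*13 = (((1 + 1*(-23))*(-5))*61)*13 = (((1 - 23)*(-5))*61)*13 = (-22*(-5)*61)*13 = (110*61)*13 = 6710*13 = 87230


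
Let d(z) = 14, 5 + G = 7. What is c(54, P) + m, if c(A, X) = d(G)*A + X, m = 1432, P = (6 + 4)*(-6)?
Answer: 2128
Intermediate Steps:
G = 2 (G = -5 + 7 = 2)
P = -60 (P = 10*(-6) = -60)
c(A, X) = X + 14*A (c(A, X) = 14*A + X = X + 14*A)
c(54, P) + m = (-60 + 14*54) + 1432 = (-60 + 756) + 1432 = 696 + 1432 = 2128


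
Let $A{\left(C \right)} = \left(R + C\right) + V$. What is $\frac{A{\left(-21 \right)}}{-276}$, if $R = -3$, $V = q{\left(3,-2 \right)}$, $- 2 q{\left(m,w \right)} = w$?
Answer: $\frac{1}{12} \approx 0.083333$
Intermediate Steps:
$q{\left(m,w \right)} = - \frac{w}{2}$
$V = 1$ ($V = \left(- \frac{1}{2}\right) \left(-2\right) = 1$)
$A{\left(C \right)} = -2 + C$ ($A{\left(C \right)} = \left(-3 + C\right) + 1 = -2 + C$)
$\frac{A{\left(-21 \right)}}{-276} = \frac{-2 - 21}{-276} = \left(-23\right) \left(- \frac{1}{276}\right) = \frac{1}{12}$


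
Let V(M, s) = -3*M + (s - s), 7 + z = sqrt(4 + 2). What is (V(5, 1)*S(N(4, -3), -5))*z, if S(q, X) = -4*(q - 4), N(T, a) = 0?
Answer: 1680 - 240*sqrt(6) ≈ 1092.1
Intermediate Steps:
z = -7 + sqrt(6) (z = -7 + sqrt(4 + 2) = -7 + sqrt(6) ≈ -4.5505)
S(q, X) = 16 - 4*q (S(q, X) = -4*(-4 + q) = 16 - 4*q)
V(M, s) = -3*M (V(M, s) = -3*M + 0 = -3*M)
(V(5, 1)*S(N(4, -3), -5))*z = ((-3*5)*(16 - 4*0))*(-7 + sqrt(6)) = (-15*(16 + 0))*(-7 + sqrt(6)) = (-15*16)*(-7 + sqrt(6)) = -240*(-7 + sqrt(6)) = 1680 - 240*sqrt(6)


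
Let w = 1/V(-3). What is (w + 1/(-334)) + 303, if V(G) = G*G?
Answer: 911143/3006 ≈ 303.11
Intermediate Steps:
V(G) = G**2
w = 1/9 (w = 1/((-3)**2) = 1/9 ≈ 0.11111)
(w + 1/(-334)) + 303 = (1/9 + 1/(-334)) + 303 = (1/9 - 1/334) + 303 = 325/3006 + 303 = 911143/3006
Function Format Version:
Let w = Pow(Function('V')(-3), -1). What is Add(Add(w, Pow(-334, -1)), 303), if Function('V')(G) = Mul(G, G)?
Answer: Rational(911143, 3006) ≈ 303.11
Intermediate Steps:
Function('V')(G) = Pow(G, 2)
w = Rational(1, 9) (w = Pow(Pow(-3, 2), -1) = Pow(9, -1) = Rational(1, 9) ≈ 0.11111)
Add(Add(w, Pow(-334, -1)), 303) = Add(Add(Rational(1, 9), Pow(-334, -1)), 303) = Add(Add(Rational(1, 9), Rational(-1, 334)), 303) = Add(Rational(325, 3006), 303) = Rational(911143, 3006)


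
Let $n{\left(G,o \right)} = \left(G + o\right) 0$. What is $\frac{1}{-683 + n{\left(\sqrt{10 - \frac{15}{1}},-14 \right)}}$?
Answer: $- \frac{1}{683} \approx -0.0014641$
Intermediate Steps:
$n{\left(G,o \right)} = 0$
$\frac{1}{-683 + n{\left(\sqrt{10 - \frac{15}{1}},-14 \right)}} = \frac{1}{-683 + 0} = \frac{1}{-683} = - \frac{1}{683}$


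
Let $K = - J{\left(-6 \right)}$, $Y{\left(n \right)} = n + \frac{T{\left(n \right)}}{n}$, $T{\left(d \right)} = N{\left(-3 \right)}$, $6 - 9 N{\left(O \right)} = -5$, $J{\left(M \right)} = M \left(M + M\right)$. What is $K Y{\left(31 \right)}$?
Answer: $- \frac{69280}{31} \approx -2234.8$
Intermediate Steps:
$J{\left(M \right)} = 2 M^{2}$ ($J{\left(M \right)} = M 2 M = 2 M^{2}$)
$N{\left(O \right)} = \frac{11}{9}$ ($N{\left(O \right)} = \frac{2}{3} - - \frac{5}{9} = \frac{2}{3} + \frac{5}{9} = \frac{11}{9}$)
$T{\left(d \right)} = \frac{11}{9}$
$Y{\left(n \right)} = n + \frac{11}{9 n}$
$K = -72$ ($K = - 2 \left(-6\right)^{2} = - 2 \cdot 36 = \left(-1\right) 72 = -72$)
$K Y{\left(31 \right)} = - 72 \left(31 + \frac{11}{9 \cdot 31}\right) = - 72 \left(31 + \frac{11}{9} \cdot \frac{1}{31}\right) = - 72 \left(31 + \frac{11}{279}\right) = \left(-72\right) \frac{8660}{279} = - \frac{69280}{31}$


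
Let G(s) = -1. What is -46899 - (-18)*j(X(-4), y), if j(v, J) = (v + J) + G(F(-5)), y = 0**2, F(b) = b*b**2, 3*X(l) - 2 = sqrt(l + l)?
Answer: -46905 + 12*I*sqrt(2) ≈ -46905.0 + 16.971*I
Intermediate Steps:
X(l) = 2/3 + sqrt(2)*sqrt(l)/3 (X(l) = 2/3 + sqrt(l + l)/3 = 2/3 + sqrt(2*l)/3 = 2/3 + (sqrt(2)*sqrt(l))/3 = 2/3 + sqrt(2)*sqrt(l)/3)
F(b) = b**3
y = 0
j(v, J) = -1 + J + v (j(v, J) = (v + J) - 1 = (J + v) - 1 = -1 + J + v)
-46899 - (-18)*j(X(-4), y) = -46899 - (-18)*(-1 + 0 + (2/3 + sqrt(2)*sqrt(-4)/3)) = -46899 - (-18)*(-1 + 0 + (2/3 + sqrt(2)*(2*I)/3)) = -46899 - (-18)*(-1 + 0 + (2/3 + 2*I*sqrt(2)/3)) = -46899 - (-18)*(-1/3 + 2*I*sqrt(2)/3) = -46899 - (6 - 12*I*sqrt(2)) = -46899 + (-6 + 12*I*sqrt(2)) = -46905 + 12*I*sqrt(2)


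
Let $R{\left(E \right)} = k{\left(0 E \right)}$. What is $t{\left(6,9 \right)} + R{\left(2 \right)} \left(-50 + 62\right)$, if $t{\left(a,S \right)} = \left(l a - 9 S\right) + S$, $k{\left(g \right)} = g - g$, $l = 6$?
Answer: $-36$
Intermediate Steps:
$k{\left(g \right)} = 0$
$t{\left(a,S \right)} = - 8 S + 6 a$ ($t{\left(a,S \right)} = \left(6 a - 9 S\right) + S = \left(- 9 S + 6 a\right) + S = - 8 S + 6 a$)
$R{\left(E \right)} = 0$
$t{\left(6,9 \right)} + R{\left(2 \right)} \left(-50 + 62\right) = \left(\left(-8\right) 9 + 6 \cdot 6\right) + 0 \left(-50 + 62\right) = \left(-72 + 36\right) + 0 \cdot 12 = -36 + 0 = -36$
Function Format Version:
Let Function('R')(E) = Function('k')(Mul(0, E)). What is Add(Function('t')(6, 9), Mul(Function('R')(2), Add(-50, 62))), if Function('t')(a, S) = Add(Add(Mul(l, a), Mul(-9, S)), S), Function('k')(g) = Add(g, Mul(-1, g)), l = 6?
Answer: -36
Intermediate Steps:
Function('k')(g) = 0
Function('t')(a, S) = Add(Mul(-8, S), Mul(6, a)) (Function('t')(a, S) = Add(Add(Mul(6, a), Mul(-9, S)), S) = Add(Add(Mul(-9, S), Mul(6, a)), S) = Add(Mul(-8, S), Mul(6, a)))
Function('R')(E) = 0
Add(Function('t')(6, 9), Mul(Function('R')(2), Add(-50, 62))) = Add(Add(Mul(-8, 9), Mul(6, 6)), Mul(0, Add(-50, 62))) = Add(Add(-72, 36), Mul(0, 12)) = Add(-36, 0) = -36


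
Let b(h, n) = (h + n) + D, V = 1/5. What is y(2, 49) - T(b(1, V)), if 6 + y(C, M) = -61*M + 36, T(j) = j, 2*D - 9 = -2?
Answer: -29637/10 ≈ -2963.7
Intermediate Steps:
D = 7/2 (D = 9/2 + (½)*(-2) = 9/2 - 1 = 7/2 ≈ 3.5000)
V = ⅕ ≈ 0.20000
b(h, n) = 7/2 + h + n (b(h, n) = (h + n) + 7/2 = 7/2 + h + n)
y(C, M) = 30 - 61*M (y(C, M) = -6 + (-61*M + 36) = -6 + (36 - 61*M) = 30 - 61*M)
y(2, 49) - T(b(1, V)) = (30 - 61*49) - (7/2 + 1 + ⅕) = (30 - 2989) - 1*47/10 = -2959 - 47/10 = -29637/10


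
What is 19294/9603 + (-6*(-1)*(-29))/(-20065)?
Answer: 35345912/17516745 ≈ 2.0178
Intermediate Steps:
19294/9603 + (-6*(-1)*(-29))/(-20065) = 19294*(1/9603) + (6*(-29))*(-1/20065) = 1754/873 - 174*(-1/20065) = 1754/873 + 174/20065 = 35345912/17516745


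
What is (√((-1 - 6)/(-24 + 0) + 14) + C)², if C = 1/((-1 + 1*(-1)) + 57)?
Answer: 1037599/72600 + 7*√42/330 ≈ 14.429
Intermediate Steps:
C = 1/55 (C = 1/((-1 - 1) + 57) = 1/(-2 + 57) = 1/55 ≈ 0.018182)
(√((-1 - 6)/(-24 + 0) + 14) + C)² = (√((-1 - 6)/(-24 + 0) + 14) + 1/55)² = (√(-7/(-24) + 14) + 1/55)² = (√(-7*(-1/24) + 14) + 1/55)² = (√(7/24 + 14) + 1/55)² = (√(343/24) + 1/55)² = (7*√42/12 + 1/55)² = (1/55 + 7*√42/12)²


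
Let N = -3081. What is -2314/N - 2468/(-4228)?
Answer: 334375/250509 ≈ 1.3348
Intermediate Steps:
-2314/N - 2468/(-4228) = -2314/(-3081) - 2468/(-4228) = -2314*(-1/3081) - 2468*(-1/4228) = 178/237 + 617/1057 = 334375/250509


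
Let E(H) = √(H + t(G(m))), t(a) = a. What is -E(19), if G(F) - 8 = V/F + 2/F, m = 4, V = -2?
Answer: -3*√3 ≈ -5.1962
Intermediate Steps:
G(F) = 8 (G(F) = 8 + (-2/F + 2/F) = 8 + 0 = 8)
E(H) = √(8 + H) (E(H) = √(H + 8) = √(8 + H))
-E(19) = -√(8 + 19) = -√27 = -3*√3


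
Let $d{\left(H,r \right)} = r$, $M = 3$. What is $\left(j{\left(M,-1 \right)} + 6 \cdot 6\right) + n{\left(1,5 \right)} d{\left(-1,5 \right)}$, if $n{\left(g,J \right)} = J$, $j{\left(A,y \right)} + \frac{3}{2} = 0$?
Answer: $\frac{119}{2} \approx 59.5$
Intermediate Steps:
$j{\left(A,y \right)} = - \frac{3}{2}$ ($j{\left(A,y \right)} = - \frac{3}{2} + 0 = - \frac{3}{2}$)
$\left(j{\left(M,-1 \right)} + 6 \cdot 6\right) + n{\left(1,5 \right)} d{\left(-1,5 \right)} = \left(- \frac{3}{2} + 6 \cdot 6\right) + 5 \cdot 5 = \left(- \frac{3}{2} + 36\right) + 25 = \frac{69}{2} + 25 = \frac{119}{2}$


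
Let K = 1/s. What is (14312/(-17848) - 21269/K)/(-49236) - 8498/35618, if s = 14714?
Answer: 376778997496207/59279963468 ≈ 6355.9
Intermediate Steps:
K = 1/14714 ≈ 6.7962e-5
(14312/(-17848) - 21269/K)/(-49236) - 8498/35618 = (14312/(-17848) - 21269/1/14714)/(-49236) - 8498/35618 = (14312*(-1/17848) - 21269*14714)*(-1/49236) - 8498*1/35618 = (-1789/2231 - 312952066)*(-1/49236) - 4249/17809 = -698196061035/2231*(-1/49236) - 4249/17809 = 21157456395/3328652 - 4249/17809 = 376778997496207/59279963468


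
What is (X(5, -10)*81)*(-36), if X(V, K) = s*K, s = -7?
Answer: -204120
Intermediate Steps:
X(V, K) = -7*K
(X(5, -10)*81)*(-36) = (-7*(-10)*81)*(-36) = (70*81)*(-36) = 5670*(-36) = -204120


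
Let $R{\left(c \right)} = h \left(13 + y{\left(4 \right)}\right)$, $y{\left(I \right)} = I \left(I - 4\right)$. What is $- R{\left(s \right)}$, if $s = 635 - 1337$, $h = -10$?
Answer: $130$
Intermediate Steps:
$y{\left(I \right)} = I \left(-4 + I\right)$
$s = -702$
$R{\left(c \right)} = -130$ ($R{\left(c \right)} = - 10 \left(13 + 4 \left(-4 + 4\right)\right) = - 10 \left(13 + 4 \cdot 0\right) = - 10 \left(13 + 0\right) = \left(-10\right) 13 = -130$)
$- R{\left(s \right)} = \left(-1\right) \left(-130\right) = 130$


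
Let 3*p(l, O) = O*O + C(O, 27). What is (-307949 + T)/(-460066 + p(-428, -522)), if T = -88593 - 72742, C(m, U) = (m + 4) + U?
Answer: 1407852/1108205 ≈ 1.2704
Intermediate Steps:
C(m, U) = 4 + U + m (C(m, U) = (4 + m) + U = 4 + U + m)
T = -161335
p(l, O) = 31/3 + O/3 + O²/3 (p(l, O) = (O*O + (4 + 27 + O))/3 = (O² + (31 + O))/3 = (31 + O + O²)/3 = 31/3 + O/3 + O²/3)
(-307949 + T)/(-460066 + p(-428, -522)) = (-307949 - 161335)/(-460066 + (31/3 + (⅓)*(-522) + (⅓)*(-522)²)) = -469284/(-460066 + (31/3 - 174 + (⅓)*272484)) = -469284/(-460066 + (31/3 - 174 + 90828)) = -469284/(-460066 + 271993/3) = -469284/(-1108205/3) = -469284*(-3/1108205) = 1407852/1108205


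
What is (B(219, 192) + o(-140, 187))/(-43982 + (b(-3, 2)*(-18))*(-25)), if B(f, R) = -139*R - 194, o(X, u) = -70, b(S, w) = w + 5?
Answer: 3369/5104 ≈ 0.66007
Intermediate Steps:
b(S, w) = 5 + w
B(f, R) = -194 - 139*R
(B(219, 192) + o(-140, 187))/(-43982 + (b(-3, 2)*(-18))*(-25)) = ((-194 - 139*192) - 70)/(-43982 + ((5 + 2)*(-18))*(-25)) = ((-194 - 26688) - 70)/(-43982 + (7*(-18))*(-25)) = (-26882 - 70)/(-43982 - 126*(-25)) = -26952/(-43982 + 3150) = -26952/(-40832) = -26952*(-1/40832) = 3369/5104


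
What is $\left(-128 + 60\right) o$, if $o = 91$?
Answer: $-6188$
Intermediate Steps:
$\left(-128 + 60\right) o = \left(-128 + 60\right) 91 = \left(-68\right) 91 = -6188$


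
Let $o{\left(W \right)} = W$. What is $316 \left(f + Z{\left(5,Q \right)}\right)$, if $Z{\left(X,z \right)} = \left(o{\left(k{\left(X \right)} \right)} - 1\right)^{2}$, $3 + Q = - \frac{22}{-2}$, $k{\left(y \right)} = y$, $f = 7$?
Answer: $7268$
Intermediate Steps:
$Q = 8$ ($Q = -3 - \frac{22}{-2} = -3 - -11 = -3 + 11 = 8$)
$Z{\left(X,z \right)} = \left(-1 + X\right)^{2}$ ($Z{\left(X,z \right)} = \left(X - 1\right)^{2} = \left(-1 + X\right)^{2}$)
$316 \left(f + Z{\left(5,Q \right)}\right) = 316 \left(7 + \left(-1 + 5\right)^{2}\right) = 316 \left(7 + 4^{2}\right) = 316 \left(7 + 16\right) = 316 \cdot 23 = 7268$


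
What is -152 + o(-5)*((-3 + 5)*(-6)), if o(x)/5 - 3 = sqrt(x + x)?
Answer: -332 - 60*I*sqrt(10) ≈ -332.0 - 189.74*I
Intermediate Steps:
o(x) = 15 + 5*sqrt(2)*sqrt(x) (o(x) = 15 + 5*sqrt(x + x) = 15 + 5*sqrt(2*x) = 15 + 5*(sqrt(2)*sqrt(x)) = 15 + 5*sqrt(2)*sqrt(x))
-152 + o(-5)*((-3 + 5)*(-6)) = -152 + (15 + 5*sqrt(2)*sqrt(-5))*((-3 + 5)*(-6)) = -152 + (15 + 5*sqrt(2)*(I*sqrt(5)))*(2*(-6)) = -152 + (15 + 5*I*sqrt(10))*(-12) = -152 + (-180 - 60*I*sqrt(10)) = -332 - 60*I*sqrt(10)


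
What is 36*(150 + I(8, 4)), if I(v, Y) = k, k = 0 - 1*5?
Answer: 5220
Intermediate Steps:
k = -5 (k = 0 - 5 = -5)
I(v, Y) = -5
36*(150 + I(8, 4)) = 36*(150 - 5) = 36*145 = 5220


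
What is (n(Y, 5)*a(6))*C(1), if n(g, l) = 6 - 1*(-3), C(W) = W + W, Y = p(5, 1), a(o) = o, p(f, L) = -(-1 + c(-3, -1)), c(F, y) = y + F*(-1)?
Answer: 108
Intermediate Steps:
c(F, y) = y - F
p(f, L) = -1 (p(f, L) = -(-1 + (-1 - 1*(-3))) = -(-1 + (-1 + 3)) = -(-1 + 2) = -1*1 = -1)
Y = -1
C(W) = 2*W
n(g, l) = 9 (n(g, l) = 6 + 3 = 9)
(n(Y, 5)*a(6))*C(1) = (9*6)*(2*1) = 54*2 = 108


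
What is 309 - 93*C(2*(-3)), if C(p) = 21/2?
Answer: -1335/2 ≈ -667.50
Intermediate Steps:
C(p) = 21/2 (C(p) = 21*(½) = 21/2)
309 - 93*C(2*(-3)) = 309 - 93*21/2 = 309 - 1953/2 = -1335/2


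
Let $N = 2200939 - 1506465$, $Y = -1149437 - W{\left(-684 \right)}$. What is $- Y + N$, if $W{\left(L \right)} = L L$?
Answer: $2311767$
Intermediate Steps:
$W{\left(L \right)} = L^{2}$
$Y = -1617293$ ($Y = -1149437 - \left(-684\right)^{2} = -1149437 - 467856 = -1617293$)
$N = 694474$
$- Y + N = \left(-1\right) \left(-1617293\right) + 694474 = 1617293 + 694474 = 2311767$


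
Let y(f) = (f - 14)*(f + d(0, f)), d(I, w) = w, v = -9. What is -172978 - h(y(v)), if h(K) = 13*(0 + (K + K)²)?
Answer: -9085570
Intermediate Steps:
y(f) = 2*f*(-14 + f) (y(f) = (f - 14)*(f + f) = (-14 + f)*(2*f) = 2*f*(-14 + f))
h(K) = 52*K² (h(K) = 13*(0 + (2*K)²) = 13*(0 + 4*K²) = 13*(4*K²) = 52*K²)
-172978 - h(y(v)) = -172978 - 52*(2*(-9)*(-14 - 9))² = -172978 - 52*(2*(-9)*(-23))² = -172978 - 52*414² = -172978 - 52*171396 = -172978 - 1*8912592 = -172978 - 8912592 = -9085570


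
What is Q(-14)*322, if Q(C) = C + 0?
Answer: -4508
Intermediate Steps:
Q(C) = C
Q(-14)*322 = -14*322 = -4508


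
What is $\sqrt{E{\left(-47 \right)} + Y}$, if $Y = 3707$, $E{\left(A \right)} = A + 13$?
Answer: $\sqrt{3673} \approx 60.605$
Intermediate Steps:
$E{\left(A \right)} = 13 + A$
$\sqrt{E{\left(-47 \right)} + Y} = \sqrt{\left(13 - 47\right) + 3707} = \sqrt{-34 + 3707} = \sqrt{3673}$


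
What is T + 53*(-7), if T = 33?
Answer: -338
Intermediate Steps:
T + 53*(-7) = 33 + 53*(-7) = 33 - 371 = -338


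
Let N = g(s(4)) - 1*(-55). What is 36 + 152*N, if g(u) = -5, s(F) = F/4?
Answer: 7636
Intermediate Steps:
s(F) = F/4 (s(F) = F*(¼) = F/4)
N = 50 (N = -5 - 1*(-55) = -5 + 55 = 50)
36 + 152*N = 36 + 152*50 = 36 + 7600 = 7636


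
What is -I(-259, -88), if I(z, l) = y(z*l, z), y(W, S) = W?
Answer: -22792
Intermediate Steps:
I(z, l) = l*z (I(z, l) = z*l = l*z)
-I(-259, -88) = -(-88)*(-259) = -1*22792 = -22792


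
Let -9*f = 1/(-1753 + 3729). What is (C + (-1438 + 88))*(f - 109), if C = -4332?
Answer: 1835718779/2964 ≈ 6.1934e+5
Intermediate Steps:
f = -1/17784 (f = -1/(9*(-1753 + 3729)) = -⅑/1976 = -⅑*1/1976 = -1/17784 ≈ -5.6230e-5)
(C + (-1438 + 88))*(f - 109) = (-4332 + (-1438 + 88))*(-1/17784 - 109) = (-4332 - 1350)*(-1938457/17784) = -5682*(-1938457/17784) = 1835718779/2964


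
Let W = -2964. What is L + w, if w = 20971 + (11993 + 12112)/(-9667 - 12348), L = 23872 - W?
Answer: 210489400/4403 ≈ 47806.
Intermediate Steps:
L = 26836 (L = 23872 - 1*(-2964) = 23872 + 2964 = 26836)
w = 92330492/4403 (w = 20971 + 24105/(-22015) = 20971 + 24105*(-1/22015) = 20971 - 4821/4403 = 92330492/4403 ≈ 20970.)
L + w = 26836 + 92330492/4403 = 210489400/4403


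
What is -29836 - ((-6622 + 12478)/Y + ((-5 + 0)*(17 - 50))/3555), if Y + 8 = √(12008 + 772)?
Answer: -22481939341/753423 - 8784*√355/3179 ≈ -29892.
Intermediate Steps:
Y = -8 + 6*√355 (Y = -8 + √(12008 + 772) = -8 + √12780 = -8 + 6*√355 ≈ 105.05)
-29836 - ((-6622 + 12478)/Y + ((-5 + 0)*(17 - 50))/3555) = -29836 - ((-6622 + 12478)/(-8 + 6*√355) + ((-5 + 0)*(17 - 50))/3555) = -29836 - (5856/(-8 + 6*√355) - 5*(-33)*(1/3555)) = -29836 - (5856/(-8 + 6*√355) + 165*(1/3555)) = -29836 - (5856/(-8 + 6*√355) + 11/237) = -29836 - (11/237 + 5856/(-8 + 6*√355)) = -29836 + (-11/237 - 5856/(-8 + 6*√355)) = -7071143/237 - 5856/(-8 + 6*√355)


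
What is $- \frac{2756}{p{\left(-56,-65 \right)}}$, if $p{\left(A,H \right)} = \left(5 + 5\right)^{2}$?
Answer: $- \frac{689}{25} \approx -27.56$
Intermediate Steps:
$p{\left(A,H \right)} = 100$ ($p{\left(A,H \right)} = 10^{2} = 100$)
$- \frac{2756}{p{\left(-56,-65 \right)}} = - \frac{2756}{100} = \left(-2756\right) \frac{1}{100} = - \frac{689}{25}$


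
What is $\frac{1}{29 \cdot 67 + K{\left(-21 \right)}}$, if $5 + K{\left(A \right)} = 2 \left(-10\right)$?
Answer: $\frac{1}{1918} \approx 0.00052138$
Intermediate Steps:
$K{\left(A \right)} = -25$ ($K{\left(A \right)} = -5 + 2 \left(-10\right) = -5 - 20 = -25$)
$\frac{1}{29 \cdot 67 + K{\left(-21 \right)}} = \frac{1}{29 \cdot 67 - 25} = \frac{1}{1943 - 25} = \frac{1}{1918}$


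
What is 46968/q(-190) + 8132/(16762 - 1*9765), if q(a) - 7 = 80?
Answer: 109780860/202913 ≈ 541.02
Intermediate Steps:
q(a) = 87 (q(a) = 7 + 80 = 87)
46968/q(-190) + 8132/(16762 - 1*9765) = 46968/87 + 8132/(16762 - 1*9765) = 46968*(1/87) + 8132/(16762 - 9765) = 15656/29 + 8132/6997 = 109780860/202913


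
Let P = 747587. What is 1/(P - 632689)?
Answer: 1/114898 ≈ 8.7034e-6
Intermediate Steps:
1/(P - 632689) = 1/(747587 - 632689) = 1/114898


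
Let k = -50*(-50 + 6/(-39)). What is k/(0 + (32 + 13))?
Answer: 6520/117 ≈ 55.727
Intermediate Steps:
k = 32600/13 (k = -50*(-50 + 6*(-1/39)) = -50*(-50 - 2/13) = -50*(-652/13) = 32600/13 ≈ 2507.7)
k/(0 + (32 + 13)) = (32600/13)/(0 + (32 + 13)) = (32600/13)/(0 + 45) = (32600/13)/45 = (1/45)*(32600/13) = 6520/117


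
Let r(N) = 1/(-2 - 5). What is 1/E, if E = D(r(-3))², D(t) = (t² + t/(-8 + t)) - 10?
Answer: 7800849/774174976 ≈ 0.010076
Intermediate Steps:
r(N) = -⅐ (r(N) = 1/(-7) = -⅐)
D(t) = -10 + t² + t/(-8 + t) (D(t) = (t² + t/(-8 + t)) - 10 = -10 + t² + t/(-8 + t))
E = 774174976/7800849 (E = ((80 + (-⅐)³ - 9*(-⅐) - 8*(-⅐)²)/(-8 - ⅐))² = ((80 - 1/343 + 9/7 - 8*1/49)/(-57/7))² = (-7*(80 - 1/343 + 9/7 - 8/49)/57)² = (-7/57*27824/343)² = (-27824/2793)² = 774174976/7800849 ≈ 99.242)
1/E = 1/(774174976/7800849) = 7800849/774174976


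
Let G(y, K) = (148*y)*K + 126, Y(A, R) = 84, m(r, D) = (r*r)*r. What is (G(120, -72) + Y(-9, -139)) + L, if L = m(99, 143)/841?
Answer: -1074256611/841 ≈ -1.2774e+6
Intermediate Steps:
m(r, D) = r³ (m(r, D) = r²*r = r³)
G(y, K) = 126 + 148*K*y (G(y, K) = 148*K*y + 126 = 126 + 148*K*y)
L = 970299/841 (L = 99³/841 = 970299*(1/841) = 970299/841 ≈ 1153.7)
(G(120, -72) + Y(-9, -139)) + L = ((126 + 148*(-72)*120) + 84) + 970299/841 = ((126 - 1278720) + 84) + 970299/841 = (-1278594 + 84) + 970299/841 = -1278510 + 970299/841 = -1074256611/841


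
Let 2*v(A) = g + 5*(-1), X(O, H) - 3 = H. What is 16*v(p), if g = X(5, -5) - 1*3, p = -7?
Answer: -80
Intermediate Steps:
X(O, H) = 3 + H
g = -5 (g = (3 - 5) - 1*3 = -2 - 3 = -5)
v(A) = -5 (v(A) = (-5 + 5*(-1))/2 = (-5 - 5)/2 = (½)*(-10) = -5)
16*v(p) = 16*(-5) = -80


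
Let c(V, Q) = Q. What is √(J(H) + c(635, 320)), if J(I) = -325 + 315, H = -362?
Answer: √310 ≈ 17.607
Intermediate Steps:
J(I) = -10
√(J(H) + c(635, 320)) = √(-10 + 320) = √310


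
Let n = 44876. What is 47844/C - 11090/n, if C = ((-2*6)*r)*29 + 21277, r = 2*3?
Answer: 967120667/430562782 ≈ 2.2462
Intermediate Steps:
r = 6
C = 19189 (C = (-2*6*6)*29 + 21277 = -12*6*29 + 21277 = -72*29 + 21277 = -2088 + 21277 = 19189)
47844/C - 11090/n = 47844/19189 - 11090/44876 = 47844*(1/19189) - 11090*1/44876 = 47844/19189 - 5545/22438 = 967120667/430562782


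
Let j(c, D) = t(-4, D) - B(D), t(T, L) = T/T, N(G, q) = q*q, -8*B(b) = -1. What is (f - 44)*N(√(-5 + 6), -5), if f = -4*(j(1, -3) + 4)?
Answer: -3175/2 ≈ -1587.5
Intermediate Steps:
B(b) = ⅛ (B(b) = -⅛*(-1) = ⅛)
N(G, q) = q²
t(T, L) = 1
j(c, D) = 7/8 (j(c, D) = 1 - 1*⅛ = 1 - ⅛ = 7/8)
f = -39/2 (f = -4*(7/8 + 4) = -4*39/8 = -39/2 ≈ -19.500)
(f - 44)*N(√(-5 + 6), -5) = (-39/2 - 44)*(-5)² = -127/2*25 = -3175/2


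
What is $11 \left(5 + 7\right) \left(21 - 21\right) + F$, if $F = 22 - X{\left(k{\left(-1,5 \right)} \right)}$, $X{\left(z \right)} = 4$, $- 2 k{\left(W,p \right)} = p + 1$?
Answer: $18$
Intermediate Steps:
$k{\left(W,p \right)} = - \frac{1}{2} - \frac{p}{2}$ ($k{\left(W,p \right)} = - \frac{p + 1}{2} = - \frac{1 + p}{2} = - \frac{1}{2} - \frac{p}{2}$)
$F = 18$ ($F = 22 - 4 = 18$)
$11 \left(5 + 7\right) \left(21 - 21\right) + F = 11 \left(5 + 7\right) \left(21 - 21\right) + 18 = 11 \cdot 12 \cdot 0 + 18 = 11 \cdot 0 + 18 = 0 + 18 = 18$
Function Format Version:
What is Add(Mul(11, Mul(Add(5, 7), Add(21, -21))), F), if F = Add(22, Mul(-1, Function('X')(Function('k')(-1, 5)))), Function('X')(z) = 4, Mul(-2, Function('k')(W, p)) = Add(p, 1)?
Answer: 18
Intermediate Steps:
Function('k')(W, p) = Add(Rational(-1, 2), Mul(Rational(-1, 2), p)) (Function('k')(W, p) = Mul(Rational(-1, 2), Add(p, 1)) = Mul(Rational(-1, 2), Add(1, p)) = Add(Rational(-1, 2), Mul(Rational(-1, 2), p)))
F = 18 (F = Add(22, Mul(-1, 4)) = Add(22, -4) = 18)
Add(Mul(11, Mul(Add(5, 7), Add(21, -21))), F) = Add(Mul(11, Mul(Add(5, 7), Add(21, -21))), 18) = Add(Mul(11, Mul(12, 0)), 18) = Add(Mul(11, 0), 18) = Add(0, 18) = 18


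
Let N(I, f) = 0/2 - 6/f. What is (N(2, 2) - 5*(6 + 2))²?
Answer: 1849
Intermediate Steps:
N(I, f) = -6/f (N(I, f) = 0*(½) - 6/f = 0 - 6/f = -6/f)
(N(2, 2) - 5*(6 + 2))² = (-6/2 - 5*(6 + 2))² = (-6*½ - 5*8)² = (-3 - 40)² = (-43)² = 1849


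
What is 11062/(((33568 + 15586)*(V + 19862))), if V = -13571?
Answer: 5531/154613907 ≈ 3.5773e-5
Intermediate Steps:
11062/(((33568 + 15586)*(V + 19862))) = 11062/(((33568 + 15586)*(-13571 + 19862))) = 11062/((49154*6291)) = 11062/309227814 = 11062*(1/309227814) = 5531/154613907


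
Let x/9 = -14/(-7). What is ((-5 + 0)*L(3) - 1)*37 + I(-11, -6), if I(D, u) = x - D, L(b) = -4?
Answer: 732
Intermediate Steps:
x = 18 (x = 9*(-14/(-7)) = 9*(-14*(-⅐)) = 9*2 = 18)
I(D, u) = 18 - D
((-5 + 0)*L(3) - 1)*37 + I(-11, -6) = ((-5 + 0)*(-4) - 1)*37 + (18 - 1*(-11)) = (-5*(-4) - 1)*37 + (18 + 11) = (20 - 1)*37 + 29 = 19*37 + 29 = 703 + 29 = 732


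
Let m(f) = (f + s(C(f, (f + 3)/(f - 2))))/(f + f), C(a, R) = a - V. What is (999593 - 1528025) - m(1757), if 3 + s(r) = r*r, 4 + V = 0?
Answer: -1860012923/3514 ≈ -5.2932e+5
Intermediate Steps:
V = -4 (V = -4 + 0 = -4)
C(a, R) = 4 + a (C(a, R) = a - 1*(-4) = a + 4 = 4 + a)
s(r) = -3 + r² (s(r) = -3 + r*r = -3 + r²)
m(f) = (-3 + f + (4 + f)²)/(2*f) (m(f) = (f + (-3 + (4 + f)²))/(f + f) = (-3 + f + (4 + f)²)/((2*f)) = (-3 + f + (4 + f)²)*(1/(2*f)) = (-3 + f + (4 + f)²)/(2*f))
(999593 - 1528025) - m(1757) = (999593 - 1528025) - (-3 + 1757 + (4 + 1757)²)/(2*1757) = -528432 - (-3 + 1757 + 1761²)/(2*1757) = -528432 - (-3 + 1757 + 3101121)/(2*1757) = -528432 - 3102875/(2*1757) = -528432 - 1*3102875/3514 = -528432 - 3102875/3514 = -1860012923/3514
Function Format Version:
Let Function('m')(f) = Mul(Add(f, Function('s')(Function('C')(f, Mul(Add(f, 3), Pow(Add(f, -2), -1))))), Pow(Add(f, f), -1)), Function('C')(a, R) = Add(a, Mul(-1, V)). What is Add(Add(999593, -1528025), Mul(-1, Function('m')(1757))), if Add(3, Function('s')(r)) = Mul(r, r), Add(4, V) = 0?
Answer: Rational(-1860012923, 3514) ≈ -5.2932e+5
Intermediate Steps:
V = -4 (V = Add(-4, 0) = -4)
Function('C')(a, R) = Add(4, a) (Function('C')(a, R) = Add(a, Mul(-1, -4)) = Add(a, 4) = Add(4, a))
Function('s')(r) = Add(-3, Pow(r, 2)) (Function('s')(r) = Add(-3, Mul(r, r)) = Add(-3, Pow(r, 2)))
Function('m')(f) = Mul(Rational(1, 2), Pow(f, -1), Add(-3, f, Pow(Add(4, f), 2))) (Function('m')(f) = Mul(Add(f, Add(-3, Pow(Add(4, f), 2))), Pow(Add(f, f), -1)) = Mul(Add(-3, f, Pow(Add(4, f), 2)), Pow(Mul(2, f), -1)) = Mul(Add(-3, f, Pow(Add(4, f), 2)), Mul(Rational(1, 2), Pow(f, -1))) = Mul(Rational(1, 2), Pow(f, -1), Add(-3, f, Pow(Add(4, f), 2))))
Add(Add(999593, -1528025), Mul(-1, Function('m')(1757))) = Add(Add(999593, -1528025), Mul(-1, Mul(Rational(1, 2), Pow(1757, -1), Add(-3, 1757, Pow(Add(4, 1757), 2))))) = Add(-528432, Mul(-1, Mul(Rational(1, 2), Rational(1, 1757), Add(-3, 1757, Pow(1761, 2))))) = Add(-528432, Mul(-1, Mul(Rational(1, 2), Rational(1, 1757), Add(-3, 1757, 3101121)))) = Add(-528432, Mul(-1, Mul(Rational(1, 2), Rational(1, 1757), 3102875))) = Add(-528432, Mul(-1, Rational(3102875, 3514))) = Add(-528432, Rational(-3102875, 3514)) = Rational(-1860012923, 3514)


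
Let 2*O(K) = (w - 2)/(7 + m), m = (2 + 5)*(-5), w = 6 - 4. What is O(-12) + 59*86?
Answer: 5074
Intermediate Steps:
w = 2
m = -35 (m = 7*(-5) = -35)
O(K) = 0 (O(K) = ((2 - 2)/(7 - 35))/2 = (0/(-28))/2 = (0*(-1/28))/2 = (1/2)*0 = 0)
O(-12) + 59*86 = 0 + 59*86 = 0 + 5074 = 5074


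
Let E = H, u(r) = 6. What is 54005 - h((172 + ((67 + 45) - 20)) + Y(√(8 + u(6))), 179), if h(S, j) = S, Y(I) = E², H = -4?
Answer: 53725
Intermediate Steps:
E = -4
Y(I) = 16 (Y(I) = (-4)² = 16)
54005 - h((172 + ((67 + 45) - 20)) + Y(√(8 + u(6))), 179) = 54005 - ((172 + ((67 + 45) - 20)) + 16) = 54005 - ((172 + (112 - 20)) + 16) = 54005 - ((172 + 92) + 16) = 54005 - (264 + 16) = 54005 - 1*280 = 54005 - 280 = 53725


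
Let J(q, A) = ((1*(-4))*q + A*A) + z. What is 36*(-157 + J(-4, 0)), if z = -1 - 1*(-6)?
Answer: -4896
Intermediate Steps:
z = 5 (z = -1 + 6 = 5)
J(q, A) = 5 + A² - 4*q (J(q, A) = ((1*(-4))*q + A*A) + 5 = (-4*q + A²) + 5 = (A² - 4*q) + 5 = 5 + A² - 4*q)
36*(-157 + J(-4, 0)) = 36*(-157 + (5 + 0² - 4*(-4))) = 36*(-157 + (5 + 0 + 16)) = 36*(-157 + 21) = 36*(-136) = -4896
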